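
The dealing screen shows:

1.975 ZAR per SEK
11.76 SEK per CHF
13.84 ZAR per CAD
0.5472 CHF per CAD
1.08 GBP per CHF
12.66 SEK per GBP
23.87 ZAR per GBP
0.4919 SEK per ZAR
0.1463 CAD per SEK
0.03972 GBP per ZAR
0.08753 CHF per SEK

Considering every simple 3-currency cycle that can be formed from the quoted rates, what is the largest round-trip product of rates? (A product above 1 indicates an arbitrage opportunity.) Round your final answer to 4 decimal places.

SEK→CHF→GBP→SEK: 0.08753 × 1.08 × 12.66 = 1.19678
SEK→CAD→ZAR→SEK: 0.1463 × 13.84 × 0.4919 = 0.99600
SEK→ZAR→GBP→SEK: 1.975 × 0.03972 × 12.66 = 0.99314
SEK→CAD→CHF→SEK: 0.1463 × 0.5472 × 11.76 = 0.94145
Maximum is SEK→CHF→GBP→SEK at 1.1968; arbitrage exists.

1.1968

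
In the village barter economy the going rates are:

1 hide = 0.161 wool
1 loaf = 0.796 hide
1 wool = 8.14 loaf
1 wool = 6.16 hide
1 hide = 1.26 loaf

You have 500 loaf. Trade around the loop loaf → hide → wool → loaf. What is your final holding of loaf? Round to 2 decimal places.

521.59

500 loaf × 0.796 = 398 hide
398 hide × 0.161 = 64.078 wool
64.078 wool × 8.14 = 521.59492 loaf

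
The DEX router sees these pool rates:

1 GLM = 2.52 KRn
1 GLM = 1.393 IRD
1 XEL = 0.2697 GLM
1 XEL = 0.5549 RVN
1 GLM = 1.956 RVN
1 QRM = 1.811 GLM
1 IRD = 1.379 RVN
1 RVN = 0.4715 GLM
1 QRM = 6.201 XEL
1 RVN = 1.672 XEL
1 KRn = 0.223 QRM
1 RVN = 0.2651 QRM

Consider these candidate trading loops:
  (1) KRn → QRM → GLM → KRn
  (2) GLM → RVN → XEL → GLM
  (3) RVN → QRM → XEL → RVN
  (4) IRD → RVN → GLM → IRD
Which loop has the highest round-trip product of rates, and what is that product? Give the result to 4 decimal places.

(1) 0.223 × 1.811 × 2.52 = 1.01771
(2) 1.956 × 1.672 × 0.2697 = 0.88204
(3) 0.2651 × 6.201 × 0.5549 = 0.91219
(4) 1.379 × 0.4715 × 1.393 = 0.90573
Highest is cycle (1) at 1.0177 (>1, arbitrage).

1.0177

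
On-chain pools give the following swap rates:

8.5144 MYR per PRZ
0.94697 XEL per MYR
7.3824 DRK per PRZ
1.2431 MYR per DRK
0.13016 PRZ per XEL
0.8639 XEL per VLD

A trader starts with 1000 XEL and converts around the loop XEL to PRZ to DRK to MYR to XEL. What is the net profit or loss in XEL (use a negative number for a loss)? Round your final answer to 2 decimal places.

131.14

1000 XEL × 0.13016 = 130.16 PRZ
130.16 PRZ × 7.3824 = 960.893184 DRK
960.893184 DRK × 1.2431 = 1194.4863170304 MYR
1194.4863170304 MYR × 0.94697 = 1131.142707638277888 XEL
Net change: 1131.142707638277888 − 1000 = 131.142707638277888 XEL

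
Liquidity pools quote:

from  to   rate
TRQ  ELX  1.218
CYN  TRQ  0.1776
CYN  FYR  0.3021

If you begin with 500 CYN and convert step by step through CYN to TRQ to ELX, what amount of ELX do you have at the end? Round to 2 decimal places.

500 CYN × 0.1776 = 88.8 TRQ
88.8 TRQ × 1.218 = 108.1584 ELX

108.16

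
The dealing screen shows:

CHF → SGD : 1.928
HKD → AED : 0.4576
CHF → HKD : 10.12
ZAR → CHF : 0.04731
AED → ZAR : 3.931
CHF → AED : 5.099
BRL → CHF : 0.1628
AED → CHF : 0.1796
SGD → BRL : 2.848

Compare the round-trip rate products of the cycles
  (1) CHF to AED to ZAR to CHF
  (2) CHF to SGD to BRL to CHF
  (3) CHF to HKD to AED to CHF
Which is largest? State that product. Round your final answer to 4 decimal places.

(1) 5.099 × 3.931 × 0.04731 = 0.94829
(2) 1.928 × 2.848 × 0.1628 = 0.89393
(3) 10.12 × 0.4576 × 0.1796 = 0.83171
Highest is cycle (1) at 0.9483 (≤1, no arbitrage).

0.9483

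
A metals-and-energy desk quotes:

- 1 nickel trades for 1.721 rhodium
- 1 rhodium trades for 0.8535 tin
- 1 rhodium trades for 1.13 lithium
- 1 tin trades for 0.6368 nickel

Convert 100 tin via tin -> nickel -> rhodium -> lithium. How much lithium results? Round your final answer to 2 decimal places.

100 tin × 0.6368 = 63.68 nickel
63.68 nickel × 1.721 = 109.59328 rhodium
109.59328 rhodium × 1.13 = 123.8404064 lithium

123.84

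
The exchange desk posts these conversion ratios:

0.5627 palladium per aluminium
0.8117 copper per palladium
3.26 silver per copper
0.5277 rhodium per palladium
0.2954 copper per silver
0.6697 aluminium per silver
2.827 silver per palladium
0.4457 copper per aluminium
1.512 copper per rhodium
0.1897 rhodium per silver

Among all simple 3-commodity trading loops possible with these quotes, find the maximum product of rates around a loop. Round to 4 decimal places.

aluminium→palladium→silver→aluminium: 0.5627 × 2.827 × 0.6697 = 1.06533
aluminium→copper→silver→aluminium: 0.4457 × 3.26 × 0.6697 = 0.97306
rhodium→copper→silver→rhodium: 1.512 × 3.26 × 0.1897 = 0.93505
Maximum is aluminium→palladium→silver→aluminium at 1.0653; arbitrage exists.

1.0653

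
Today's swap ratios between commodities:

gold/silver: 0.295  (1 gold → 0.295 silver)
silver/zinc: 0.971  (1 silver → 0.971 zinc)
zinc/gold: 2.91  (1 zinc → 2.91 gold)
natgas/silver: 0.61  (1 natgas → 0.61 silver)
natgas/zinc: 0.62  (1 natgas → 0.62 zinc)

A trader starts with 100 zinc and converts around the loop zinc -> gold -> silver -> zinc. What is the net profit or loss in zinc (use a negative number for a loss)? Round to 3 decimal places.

-16.645

100 zinc × 2.91 = 291 gold
291 gold × 0.295 = 85.845 silver
85.845 silver × 0.971 = 83.355495 zinc
Net change: 83.355495 − 100 = -16.644505 zinc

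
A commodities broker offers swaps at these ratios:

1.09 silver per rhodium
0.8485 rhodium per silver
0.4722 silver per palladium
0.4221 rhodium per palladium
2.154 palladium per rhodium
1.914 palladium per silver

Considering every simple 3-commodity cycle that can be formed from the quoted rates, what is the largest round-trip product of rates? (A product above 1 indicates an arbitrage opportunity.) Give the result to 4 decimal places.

0.8806

rhodium→silver→palladium→rhodium: 1.09 × 1.914 × 0.4221 = 0.88061
rhodium→palladium→silver→rhodium: 2.154 × 0.4722 × 0.8485 = 0.86303
Maximum is rhodium→silver→palladium→rhodium at 0.8806; no arbitrage — every cycle loses value.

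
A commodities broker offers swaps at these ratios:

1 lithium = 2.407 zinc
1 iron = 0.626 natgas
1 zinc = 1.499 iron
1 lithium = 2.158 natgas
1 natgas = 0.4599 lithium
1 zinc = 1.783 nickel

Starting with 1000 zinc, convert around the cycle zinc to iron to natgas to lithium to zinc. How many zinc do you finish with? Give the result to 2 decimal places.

1000 zinc × 1.499 = 1499 iron
1499 iron × 0.626 = 938.374 natgas
938.374 natgas × 0.4599 = 431.5582026 lithium
431.5582026 lithium × 2.407 = 1038.7605936582 zinc

1038.76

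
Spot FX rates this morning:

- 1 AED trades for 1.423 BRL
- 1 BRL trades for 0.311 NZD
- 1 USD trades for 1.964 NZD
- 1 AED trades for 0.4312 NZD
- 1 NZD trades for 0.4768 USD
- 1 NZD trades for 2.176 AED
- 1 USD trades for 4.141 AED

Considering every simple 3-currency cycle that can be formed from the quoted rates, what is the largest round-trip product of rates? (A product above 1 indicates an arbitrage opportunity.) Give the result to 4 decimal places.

AED→BRL→NZD→AED: 1.423 × 0.311 × 2.176 = 0.96300
AED→NZD→USD→AED: 0.4312 × 0.4768 × 4.141 = 0.85137
Maximum is AED→BRL→NZD→AED at 0.9630; no arbitrage — every cycle loses value.

0.9630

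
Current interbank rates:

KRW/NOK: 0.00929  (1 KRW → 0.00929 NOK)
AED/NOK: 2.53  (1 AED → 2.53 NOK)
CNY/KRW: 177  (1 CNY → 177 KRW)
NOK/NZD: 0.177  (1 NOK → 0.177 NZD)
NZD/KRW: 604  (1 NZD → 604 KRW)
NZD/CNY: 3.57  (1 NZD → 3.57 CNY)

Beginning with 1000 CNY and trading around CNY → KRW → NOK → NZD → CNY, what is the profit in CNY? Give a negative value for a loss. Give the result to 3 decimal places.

39.036

1000 CNY × 177 = 177000 KRW
177000 KRW × 0.00929 = 1644.33 NOK
1644.33 NOK × 0.177 = 291.04641 NZD
291.04641 NZD × 3.57 = 1039.0356837 CNY
Net change: 1039.0356837 − 1000 = 39.0356837 CNY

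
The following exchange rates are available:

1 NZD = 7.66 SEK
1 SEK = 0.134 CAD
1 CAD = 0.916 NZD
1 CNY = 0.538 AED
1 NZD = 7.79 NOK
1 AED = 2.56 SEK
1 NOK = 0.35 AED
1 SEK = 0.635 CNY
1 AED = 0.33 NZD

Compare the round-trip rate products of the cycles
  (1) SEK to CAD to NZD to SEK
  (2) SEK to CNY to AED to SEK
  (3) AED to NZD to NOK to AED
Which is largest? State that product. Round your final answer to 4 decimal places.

0.9402

(1) 0.134 × 0.916 × 7.66 = 0.94022
(2) 0.635 × 0.538 × 2.56 = 0.87457
(3) 0.33 × 7.79 × 0.35 = 0.89975
Highest is cycle (1) at 0.9402 (≤1, no arbitrage).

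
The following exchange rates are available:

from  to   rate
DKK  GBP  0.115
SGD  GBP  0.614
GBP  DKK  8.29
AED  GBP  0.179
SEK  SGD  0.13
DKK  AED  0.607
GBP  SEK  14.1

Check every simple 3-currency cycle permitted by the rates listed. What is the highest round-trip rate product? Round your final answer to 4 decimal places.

GBP→SEK→SGD→GBP: 14.1 × 0.13 × 0.614 = 1.12546
GBP→DKK→AED→GBP: 8.29 × 0.607 × 0.179 = 0.90073
Maximum is GBP→SEK→SGD→GBP at 1.1255; arbitrage exists.

1.1255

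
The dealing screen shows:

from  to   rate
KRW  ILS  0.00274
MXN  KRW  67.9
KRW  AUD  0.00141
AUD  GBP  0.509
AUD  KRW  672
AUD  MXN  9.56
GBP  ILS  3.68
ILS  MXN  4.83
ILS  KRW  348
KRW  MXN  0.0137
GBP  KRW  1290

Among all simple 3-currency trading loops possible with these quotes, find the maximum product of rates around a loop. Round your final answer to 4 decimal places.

AUD→GBP→KRW→AUD: 0.509 × 1290 × 0.00141 = 0.92582
MXN→KRW→AUD→MXN: 67.9 × 0.00141 × 9.56 = 0.91526
MXN→KRW→ILS→MXN: 67.9 × 0.00274 × 4.83 = 0.89860
Maximum is AUD→GBP→KRW→AUD at 0.9258; no arbitrage — every cycle loses value.

0.9258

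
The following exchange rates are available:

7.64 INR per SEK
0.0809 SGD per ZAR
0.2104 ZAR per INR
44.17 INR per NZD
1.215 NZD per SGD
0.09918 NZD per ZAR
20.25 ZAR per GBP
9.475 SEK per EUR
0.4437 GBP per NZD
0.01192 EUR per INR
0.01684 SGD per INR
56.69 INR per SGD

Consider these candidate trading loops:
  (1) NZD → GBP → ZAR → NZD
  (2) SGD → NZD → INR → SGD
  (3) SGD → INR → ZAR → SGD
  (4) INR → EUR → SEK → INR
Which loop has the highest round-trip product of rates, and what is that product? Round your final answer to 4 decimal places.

(1) 0.4437 × 20.25 × 0.09918 = 0.89112
(2) 1.215 × 44.17 × 0.01684 = 0.90374
(3) 56.69 × 0.2104 × 0.0809 = 0.96494
(4) 0.01192 × 9.475 × 7.64 = 0.86288
Highest is cycle (3) at 0.9649 (≤1, no arbitrage).

0.9649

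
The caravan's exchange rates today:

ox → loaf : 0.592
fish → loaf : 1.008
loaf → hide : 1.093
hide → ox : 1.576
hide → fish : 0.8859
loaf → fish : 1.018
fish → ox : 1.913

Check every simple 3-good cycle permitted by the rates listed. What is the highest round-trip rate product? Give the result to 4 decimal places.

loaf→fish→ox→loaf: 1.018 × 1.913 × 0.592 = 1.15288
loaf→hide→ox→loaf: 1.093 × 1.576 × 0.592 = 1.01976
loaf→hide→fish→loaf: 1.093 × 0.8859 × 1.008 = 0.97604
Maximum is loaf→fish→ox→loaf at 1.1529; arbitrage exists.

1.1529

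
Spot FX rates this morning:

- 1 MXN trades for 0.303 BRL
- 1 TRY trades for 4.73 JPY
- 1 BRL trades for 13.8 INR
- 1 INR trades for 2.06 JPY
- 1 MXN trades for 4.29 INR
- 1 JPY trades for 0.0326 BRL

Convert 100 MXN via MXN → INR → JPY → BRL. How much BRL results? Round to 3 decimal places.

28.810

100 MXN × 4.29 = 429 INR
429 INR × 2.06 = 883.74 JPY
883.74 JPY × 0.0326 = 28.809924 BRL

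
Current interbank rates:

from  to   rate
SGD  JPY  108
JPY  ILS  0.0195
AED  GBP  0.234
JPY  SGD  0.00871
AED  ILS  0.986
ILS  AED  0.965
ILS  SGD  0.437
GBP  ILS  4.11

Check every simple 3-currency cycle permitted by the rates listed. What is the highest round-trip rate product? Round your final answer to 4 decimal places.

0.9281

ILS→AED→GBP→ILS: 0.965 × 0.234 × 4.11 = 0.92808
ILS→SGD→JPY→ILS: 0.437 × 108 × 0.0195 = 0.92032
Maximum is ILS→AED→GBP→ILS at 0.9281; no arbitrage — every cycle loses value.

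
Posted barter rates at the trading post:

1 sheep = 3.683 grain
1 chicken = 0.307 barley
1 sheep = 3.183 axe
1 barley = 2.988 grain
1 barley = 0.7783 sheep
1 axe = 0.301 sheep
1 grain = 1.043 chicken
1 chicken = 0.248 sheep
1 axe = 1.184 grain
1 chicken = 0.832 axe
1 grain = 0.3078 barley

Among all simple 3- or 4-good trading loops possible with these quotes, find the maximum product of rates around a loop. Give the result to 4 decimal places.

1.0274

grain→chicken→axe→grain: 1.043 × 0.832 × 1.184 = 1.02745
grain→chicken→sheep→axe→grain: 1.043 × 0.248 × 3.183 × 1.184 = 0.97482
grain→chicken→axe→sheep→grain: 1.043 × 0.832 × 0.301 × 3.683 = 0.96200
grain→chicken→barley→grain: 1.043 × 0.307 × 2.988 = 0.95676
grain→chicken→sheep→grain: 1.043 × 0.248 × 3.683 = 0.95266
grain→chicken→barley→sheep→grain: 1.043 × 0.307 × 0.7783 × 3.683 = 0.91785
grain→barley→sheep→axe→grain: 0.3078 × 0.7783 × 3.183 × 1.184 = 0.90283
grain→barley→sheep→grain: 0.3078 × 0.7783 × 3.683 = 0.88230
Maximum is grain→chicken→axe→grain at 1.0274; arbitrage exists.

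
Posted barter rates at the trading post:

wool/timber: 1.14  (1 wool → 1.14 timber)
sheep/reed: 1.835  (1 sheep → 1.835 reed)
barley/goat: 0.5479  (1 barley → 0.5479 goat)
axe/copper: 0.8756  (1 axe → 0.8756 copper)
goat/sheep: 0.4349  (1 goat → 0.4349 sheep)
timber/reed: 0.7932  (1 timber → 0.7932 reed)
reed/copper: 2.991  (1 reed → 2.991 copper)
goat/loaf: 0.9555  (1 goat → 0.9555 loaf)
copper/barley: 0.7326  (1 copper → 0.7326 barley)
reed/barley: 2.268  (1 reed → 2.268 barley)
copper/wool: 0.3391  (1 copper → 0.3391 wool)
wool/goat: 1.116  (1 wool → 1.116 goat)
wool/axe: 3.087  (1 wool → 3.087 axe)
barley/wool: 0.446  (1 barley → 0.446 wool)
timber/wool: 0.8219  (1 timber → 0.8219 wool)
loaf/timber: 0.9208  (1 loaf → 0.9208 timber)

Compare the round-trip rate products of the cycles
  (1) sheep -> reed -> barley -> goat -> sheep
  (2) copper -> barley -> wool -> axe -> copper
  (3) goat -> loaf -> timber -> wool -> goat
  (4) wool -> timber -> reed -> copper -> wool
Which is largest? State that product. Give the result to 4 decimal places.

0.9917

(1) 1.835 × 2.268 × 0.5479 × 0.4349 = 0.99168
(2) 0.7326 × 0.446 × 3.087 × 0.8756 = 0.88317
(3) 0.9555 × 0.9208 × 0.8219 × 1.116 = 0.80701
(4) 1.14 × 0.7932 × 2.991 × 0.3391 = 0.91713
Highest is cycle (1) at 0.9917 (≤1, no arbitrage).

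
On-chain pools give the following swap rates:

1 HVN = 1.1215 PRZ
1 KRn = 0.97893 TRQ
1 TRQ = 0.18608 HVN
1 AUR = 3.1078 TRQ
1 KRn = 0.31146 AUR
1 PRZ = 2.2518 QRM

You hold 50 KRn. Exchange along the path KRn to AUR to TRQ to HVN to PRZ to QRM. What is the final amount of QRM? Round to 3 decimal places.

50 KRn × 0.31146 = 15.573 AUR
15.573 AUR × 3.1078 = 48.3977694 TRQ
48.3977694 TRQ × 0.18608 = 9.005856929952 HVN
9.005856929952 HVN × 1.1215 = 10.100068546941168 PRZ
10.100068546941168 PRZ × 2.2518 = 22.7433343540021221024 QRM

22.743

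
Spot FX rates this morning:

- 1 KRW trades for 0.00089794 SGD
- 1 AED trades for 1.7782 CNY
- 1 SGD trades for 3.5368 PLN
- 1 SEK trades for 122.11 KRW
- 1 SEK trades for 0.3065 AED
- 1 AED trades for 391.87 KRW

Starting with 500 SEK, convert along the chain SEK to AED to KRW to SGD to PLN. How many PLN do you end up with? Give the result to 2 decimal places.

500 SEK × 0.3065 = 153.25 AED
153.25 AED × 391.87 = 60054.0775 KRW
60054.0775 KRW × 0.00089794 = 53.92495835035 SGD
53.92495835035 SGD × 3.5368 = 190.72179269351788 PLN

190.72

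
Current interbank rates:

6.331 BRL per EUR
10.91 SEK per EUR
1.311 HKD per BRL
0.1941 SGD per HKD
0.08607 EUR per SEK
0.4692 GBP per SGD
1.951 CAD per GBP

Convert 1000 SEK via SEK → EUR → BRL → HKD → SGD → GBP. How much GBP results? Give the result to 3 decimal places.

1000 SEK × 0.08607 = 86.07 EUR
86.07 EUR × 6.331 = 544.90917 BRL
544.90917 BRL × 1.311 = 714.37592187 HKD
714.37592187 HKD × 0.1941 = 138.660366434967 SGD
138.660366434967 SGD × 0.4692 = 65.0594439312865164 GBP

65.059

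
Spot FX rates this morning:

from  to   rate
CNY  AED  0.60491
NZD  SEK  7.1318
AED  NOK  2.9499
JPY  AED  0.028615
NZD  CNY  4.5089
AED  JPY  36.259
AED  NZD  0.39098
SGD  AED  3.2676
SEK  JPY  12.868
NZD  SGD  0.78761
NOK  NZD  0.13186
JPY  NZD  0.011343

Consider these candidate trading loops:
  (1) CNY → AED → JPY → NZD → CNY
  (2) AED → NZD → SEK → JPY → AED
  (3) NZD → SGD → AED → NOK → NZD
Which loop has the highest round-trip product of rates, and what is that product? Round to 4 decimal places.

1.1218

(1) 0.60491 × 36.259 × 0.011343 × 4.5089 = 1.12177
(2) 0.39098 × 7.1318 × 12.868 × 0.028615 = 1.02674
(3) 0.78761 × 3.2676 × 2.9499 × 0.13186 = 1.00106
Highest is cycle (1) at 1.1218 (>1, arbitrage).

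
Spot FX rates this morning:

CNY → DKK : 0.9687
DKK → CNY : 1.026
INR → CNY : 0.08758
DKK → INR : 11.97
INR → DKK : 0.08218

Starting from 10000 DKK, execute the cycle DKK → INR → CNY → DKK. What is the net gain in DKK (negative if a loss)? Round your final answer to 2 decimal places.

10000 DKK × 11.97 = 119700 INR
119700 INR × 0.08758 = 10483.326 CNY
10483.326 CNY × 0.9687 = 10155.1978962 DKK
Net change: 10155.1978962 − 10000 = 155.1978962 DKK

155.20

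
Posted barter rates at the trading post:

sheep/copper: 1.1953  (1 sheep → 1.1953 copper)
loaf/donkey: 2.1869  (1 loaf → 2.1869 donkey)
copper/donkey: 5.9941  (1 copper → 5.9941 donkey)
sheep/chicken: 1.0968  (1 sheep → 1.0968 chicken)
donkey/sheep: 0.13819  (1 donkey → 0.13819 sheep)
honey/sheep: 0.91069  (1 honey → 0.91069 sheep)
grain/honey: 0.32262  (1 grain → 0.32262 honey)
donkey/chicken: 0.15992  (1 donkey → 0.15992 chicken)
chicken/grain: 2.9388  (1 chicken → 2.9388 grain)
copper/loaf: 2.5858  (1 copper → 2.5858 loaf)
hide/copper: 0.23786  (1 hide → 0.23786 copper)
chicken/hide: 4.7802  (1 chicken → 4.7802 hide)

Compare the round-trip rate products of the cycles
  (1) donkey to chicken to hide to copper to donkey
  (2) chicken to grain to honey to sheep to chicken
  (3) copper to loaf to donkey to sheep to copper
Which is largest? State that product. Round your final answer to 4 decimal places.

1.0899

(1) 0.15992 × 4.7802 × 0.23786 × 5.9941 = 1.08992
(2) 2.9388 × 0.32262 × 0.91069 × 1.0968 = 0.94702
(3) 2.5858 × 2.1869 × 0.13819 × 1.1953 = 0.93407
Highest is cycle (1) at 1.0899 (>1, arbitrage).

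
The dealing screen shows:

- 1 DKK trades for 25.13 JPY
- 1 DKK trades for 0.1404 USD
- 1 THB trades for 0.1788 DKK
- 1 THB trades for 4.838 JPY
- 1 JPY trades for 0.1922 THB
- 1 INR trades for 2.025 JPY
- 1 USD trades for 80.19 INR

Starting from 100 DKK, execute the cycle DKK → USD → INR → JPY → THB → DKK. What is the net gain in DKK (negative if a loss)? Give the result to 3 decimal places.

-21.651

100 DKK × 0.1404 = 14.04 USD
14.04 USD × 80.19 = 1125.8676 INR
1125.8676 INR × 2.025 = 2279.88189 JPY
2279.88189 JPY × 0.1922 = 438.193299258 THB
438.193299258 THB × 0.1788 = 78.3489619073304 DKK
Net change: 78.3489619073304 − 100 = -21.6510380926696 DKK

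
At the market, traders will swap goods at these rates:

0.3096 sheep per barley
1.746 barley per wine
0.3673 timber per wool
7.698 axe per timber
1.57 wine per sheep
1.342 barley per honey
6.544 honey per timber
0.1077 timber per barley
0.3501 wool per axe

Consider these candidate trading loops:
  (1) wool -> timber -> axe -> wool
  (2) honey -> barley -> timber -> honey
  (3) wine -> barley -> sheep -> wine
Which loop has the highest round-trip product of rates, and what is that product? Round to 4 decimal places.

(1) 0.3673 × 7.698 × 0.3501 = 0.98990
(2) 1.342 × 0.1077 × 6.544 = 0.94583
(3) 1.746 × 0.3096 × 1.57 = 0.84868
Highest is cycle (1) at 0.9899 (≤1, no arbitrage).

0.9899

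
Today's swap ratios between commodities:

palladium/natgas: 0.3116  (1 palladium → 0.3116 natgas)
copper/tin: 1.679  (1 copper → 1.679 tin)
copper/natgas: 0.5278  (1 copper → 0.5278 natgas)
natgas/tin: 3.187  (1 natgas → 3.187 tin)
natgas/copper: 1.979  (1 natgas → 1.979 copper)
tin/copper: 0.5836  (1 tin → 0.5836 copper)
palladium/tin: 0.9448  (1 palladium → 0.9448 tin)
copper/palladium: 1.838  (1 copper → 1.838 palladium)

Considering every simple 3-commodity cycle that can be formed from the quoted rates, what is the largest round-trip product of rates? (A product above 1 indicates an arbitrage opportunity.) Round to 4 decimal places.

1.1334

natgas→copper→palladium→natgas: 1.979 × 1.838 × 0.3116 = 1.13341
tin→copper→palladium→tin: 0.5836 × 1.838 × 0.9448 = 1.01345
natgas→tin→copper→natgas: 3.187 × 0.5836 × 0.5278 = 0.98167
Maximum is natgas→copper→palladium→natgas at 1.1334; arbitrage exists.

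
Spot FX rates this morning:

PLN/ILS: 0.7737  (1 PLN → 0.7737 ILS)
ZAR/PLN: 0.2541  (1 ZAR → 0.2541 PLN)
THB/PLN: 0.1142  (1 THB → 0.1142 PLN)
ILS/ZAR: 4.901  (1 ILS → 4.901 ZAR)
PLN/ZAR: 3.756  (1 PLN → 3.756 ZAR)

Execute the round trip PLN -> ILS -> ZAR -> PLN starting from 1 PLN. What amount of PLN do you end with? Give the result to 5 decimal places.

0.96352

1 PLN × 0.7737 = 0.7737 ILS
0.7737 ILS × 4.901 = 3.7919037 ZAR
3.7919037 ZAR × 0.2541 = 0.96352273017 PLN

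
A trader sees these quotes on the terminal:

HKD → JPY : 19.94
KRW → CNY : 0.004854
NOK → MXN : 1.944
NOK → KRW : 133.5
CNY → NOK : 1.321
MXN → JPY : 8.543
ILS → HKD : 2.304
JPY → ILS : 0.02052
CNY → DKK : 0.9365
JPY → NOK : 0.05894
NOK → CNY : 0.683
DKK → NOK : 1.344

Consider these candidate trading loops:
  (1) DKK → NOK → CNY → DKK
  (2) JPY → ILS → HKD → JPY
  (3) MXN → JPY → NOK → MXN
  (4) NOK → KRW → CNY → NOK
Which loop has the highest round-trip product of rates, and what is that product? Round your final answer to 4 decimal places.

(1) 1.344 × 0.683 × 0.9365 = 0.85966
(2) 0.02052 × 2.304 × 19.94 = 0.94272
(3) 8.543 × 0.05894 × 1.944 = 0.97885
(4) 133.5 × 0.004854 × 1.321 = 0.85602
Highest is cycle (3) at 0.9789 (≤1, no arbitrage).

0.9789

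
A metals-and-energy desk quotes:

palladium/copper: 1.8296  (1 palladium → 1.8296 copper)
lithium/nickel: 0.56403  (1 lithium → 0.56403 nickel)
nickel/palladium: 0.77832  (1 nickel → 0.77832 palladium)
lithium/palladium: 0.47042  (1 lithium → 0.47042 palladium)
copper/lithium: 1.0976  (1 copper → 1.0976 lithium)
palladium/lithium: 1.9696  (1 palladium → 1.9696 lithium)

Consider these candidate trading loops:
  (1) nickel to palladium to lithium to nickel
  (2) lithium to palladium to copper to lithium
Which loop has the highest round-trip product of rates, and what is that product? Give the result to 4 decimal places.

(1) 0.77832 × 1.9696 × 0.56403 = 0.86465
(2) 0.47042 × 1.8296 × 1.0976 = 0.94468
Highest is cycle (2) at 0.9447 (≤1, no arbitrage).

0.9447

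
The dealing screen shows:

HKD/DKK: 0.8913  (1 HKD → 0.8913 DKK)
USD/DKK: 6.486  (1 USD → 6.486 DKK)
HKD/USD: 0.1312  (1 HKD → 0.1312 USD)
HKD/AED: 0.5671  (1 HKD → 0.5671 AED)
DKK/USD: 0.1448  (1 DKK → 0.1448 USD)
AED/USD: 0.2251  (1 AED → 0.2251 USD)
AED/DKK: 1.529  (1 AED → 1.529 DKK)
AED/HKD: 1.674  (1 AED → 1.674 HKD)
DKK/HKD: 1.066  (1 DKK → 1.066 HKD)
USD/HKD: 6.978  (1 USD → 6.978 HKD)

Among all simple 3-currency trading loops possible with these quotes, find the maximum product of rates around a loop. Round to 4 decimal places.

0.9243

DKK→HKD→AED→DKK: 1.066 × 0.5671 × 1.529 = 0.92432
DKK→HKD→USD→DKK: 1.066 × 0.1312 × 6.486 = 0.90713
DKK→USD→HKD→DKK: 0.1448 × 6.978 × 0.8913 = 0.90058
USD→HKD→AED→USD: 6.978 × 0.5671 × 0.2251 = 0.89077
Maximum is DKK→HKD→AED→DKK at 0.9243; no arbitrage — every cycle loses value.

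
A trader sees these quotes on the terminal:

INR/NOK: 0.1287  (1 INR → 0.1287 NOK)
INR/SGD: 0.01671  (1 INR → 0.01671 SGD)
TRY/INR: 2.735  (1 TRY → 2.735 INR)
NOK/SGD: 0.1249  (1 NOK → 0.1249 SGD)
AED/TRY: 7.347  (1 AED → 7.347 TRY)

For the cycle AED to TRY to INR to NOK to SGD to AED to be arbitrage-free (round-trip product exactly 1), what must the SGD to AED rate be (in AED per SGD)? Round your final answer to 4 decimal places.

Known legs of the cycle: 7.347 × 2.735 × 0.1287 × 0.1249 = 0.32300433857835
For no arbitrage the full-cycle product must be 1, so the missing rate is 1 / 0.32300433857835 ≈ 3.095934.

3.0959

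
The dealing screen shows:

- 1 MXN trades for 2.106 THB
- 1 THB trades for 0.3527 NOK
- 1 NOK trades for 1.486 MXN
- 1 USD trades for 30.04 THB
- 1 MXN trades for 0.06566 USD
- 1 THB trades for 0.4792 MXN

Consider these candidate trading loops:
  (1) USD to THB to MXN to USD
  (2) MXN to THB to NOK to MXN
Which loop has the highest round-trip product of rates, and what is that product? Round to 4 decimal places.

(1) 30.04 × 0.4792 × 0.06566 = 0.94519
(2) 2.106 × 0.3527 × 1.486 = 1.10378
Highest is cycle (2) at 1.1038 (>1, arbitrage).

1.1038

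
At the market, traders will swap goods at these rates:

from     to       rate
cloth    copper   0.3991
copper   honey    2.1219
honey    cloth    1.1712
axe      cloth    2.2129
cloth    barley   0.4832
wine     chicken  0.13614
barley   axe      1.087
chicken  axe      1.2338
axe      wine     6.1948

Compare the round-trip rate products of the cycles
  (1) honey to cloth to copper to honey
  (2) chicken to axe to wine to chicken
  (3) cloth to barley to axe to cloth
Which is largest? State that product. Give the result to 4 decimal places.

1.1623

(1) 1.1712 × 0.3991 × 2.1219 = 0.99183
(2) 1.2338 × 6.1948 × 0.13614 = 1.04054
(3) 0.4832 × 1.087 × 2.2129 = 1.16230
Highest is cycle (3) at 1.1623 (>1, arbitrage).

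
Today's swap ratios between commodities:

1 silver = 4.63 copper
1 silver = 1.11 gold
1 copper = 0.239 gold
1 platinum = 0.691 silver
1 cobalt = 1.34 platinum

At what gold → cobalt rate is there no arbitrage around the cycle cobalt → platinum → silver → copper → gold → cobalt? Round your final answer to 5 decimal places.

0.97597

Known legs of the cycle: 1.34 × 0.691 × 4.63 × 0.239 = 1.0246174258
For no arbitrage the full-cycle product must be 1, so the missing rate is 1 / 1.0246174258 ≈ 0.9759740.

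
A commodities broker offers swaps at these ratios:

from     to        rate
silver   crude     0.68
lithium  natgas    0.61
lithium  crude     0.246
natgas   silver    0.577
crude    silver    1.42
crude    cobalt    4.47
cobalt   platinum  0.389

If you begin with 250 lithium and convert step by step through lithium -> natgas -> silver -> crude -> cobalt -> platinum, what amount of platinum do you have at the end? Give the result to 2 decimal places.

104.04

250 lithium × 0.61 = 152.5 natgas
152.5 natgas × 0.577 = 87.9925 silver
87.9925 silver × 0.68 = 59.8349 crude
59.8349 crude × 4.47 = 267.462003 cobalt
267.462003 cobalt × 0.389 = 104.042719167 platinum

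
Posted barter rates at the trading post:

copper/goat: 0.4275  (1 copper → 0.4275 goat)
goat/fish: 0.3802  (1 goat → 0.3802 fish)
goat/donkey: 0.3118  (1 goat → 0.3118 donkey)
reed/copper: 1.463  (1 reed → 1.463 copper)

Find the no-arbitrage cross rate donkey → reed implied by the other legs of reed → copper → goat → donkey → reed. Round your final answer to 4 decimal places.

Known legs of the cycle: 1.463 × 0.4275 × 0.3118 = 0.1950098535
For no arbitrage the full-cycle product must be 1, so the missing rate is 1 / 0.1950098535 ≈ 5.127946.

5.1279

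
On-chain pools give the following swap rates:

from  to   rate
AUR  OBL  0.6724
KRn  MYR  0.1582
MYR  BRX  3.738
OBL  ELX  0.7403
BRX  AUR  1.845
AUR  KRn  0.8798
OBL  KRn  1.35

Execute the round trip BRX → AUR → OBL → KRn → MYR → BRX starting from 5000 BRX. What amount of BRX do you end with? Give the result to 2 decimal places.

4951.92

5000 BRX × 1.845 = 9225 AUR
9225 AUR × 0.6724 = 6202.89 OBL
6202.89 OBL × 1.35 = 8373.9015 KRn
8373.9015 KRn × 0.1582 = 1324.7512173 MYR
1324.7512173 MYR × 3.738 = 4951.9200502674 BRX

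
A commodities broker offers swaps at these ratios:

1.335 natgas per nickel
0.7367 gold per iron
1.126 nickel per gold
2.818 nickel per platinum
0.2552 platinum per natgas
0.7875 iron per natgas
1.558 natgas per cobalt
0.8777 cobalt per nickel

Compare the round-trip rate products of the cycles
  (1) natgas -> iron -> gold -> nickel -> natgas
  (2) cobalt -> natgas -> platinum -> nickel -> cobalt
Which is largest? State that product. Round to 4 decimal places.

(1) 0.7875 × 0.7367 × 1.126 × 1.335 = 0.87209
(2) 1.558 × 0.2552 × 2.818 × 0.8777 = 0.98341
Highest is cycle (2) at 0.9834 (≤1, no arbitrage).

0.9834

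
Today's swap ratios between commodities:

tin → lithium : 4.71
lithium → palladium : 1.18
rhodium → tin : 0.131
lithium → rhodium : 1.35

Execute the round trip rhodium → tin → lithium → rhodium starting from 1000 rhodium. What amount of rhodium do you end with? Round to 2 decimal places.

832.96

1000 rhodium × 0.131 = 131 tin
131 tin × 4.71 = 617.01 lithium
617.01 lithium × 1.35 = 832.9635 rhodium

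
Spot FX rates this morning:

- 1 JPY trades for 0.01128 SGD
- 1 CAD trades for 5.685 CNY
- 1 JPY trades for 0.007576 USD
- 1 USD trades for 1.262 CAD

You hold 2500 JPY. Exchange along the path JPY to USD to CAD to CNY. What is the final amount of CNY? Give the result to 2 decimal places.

135.88

2500 JPY × 0.007576 = 18.94 USD
18.94 USD × 1.262 = 23.90228 CAD
23.90228 CAD × 5.685 = 135.8844618 CNY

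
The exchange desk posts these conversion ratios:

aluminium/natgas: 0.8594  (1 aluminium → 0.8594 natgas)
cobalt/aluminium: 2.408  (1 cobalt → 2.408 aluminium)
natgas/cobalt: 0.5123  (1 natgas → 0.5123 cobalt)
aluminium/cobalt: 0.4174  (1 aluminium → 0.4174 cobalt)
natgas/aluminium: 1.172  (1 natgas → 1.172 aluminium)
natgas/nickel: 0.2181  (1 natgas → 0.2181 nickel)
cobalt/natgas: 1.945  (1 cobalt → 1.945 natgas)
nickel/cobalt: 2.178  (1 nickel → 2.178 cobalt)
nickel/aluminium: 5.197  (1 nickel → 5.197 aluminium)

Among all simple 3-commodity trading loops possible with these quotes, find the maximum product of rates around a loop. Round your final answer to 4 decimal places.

1.0602

natgas→cobalt→aluminium→natgas: 0.5123 × 2.408 × 0.8594 = 1.06017
natgas→nickel→aluminium→natgas: 0.2181 × 5.197 × 0.8594 = 0.97410
natgas→aluminium→cobalt→natgas: 1.172 × 0.4174 × 1.945 = 0.95148
natgas→nickel→cobalt→natgas: 0.2181 × 2.178 × 1.945 = 0.92392
Maximum is natgas→cobalt→aluminium→natgas at 1.0602; arbitrage exists.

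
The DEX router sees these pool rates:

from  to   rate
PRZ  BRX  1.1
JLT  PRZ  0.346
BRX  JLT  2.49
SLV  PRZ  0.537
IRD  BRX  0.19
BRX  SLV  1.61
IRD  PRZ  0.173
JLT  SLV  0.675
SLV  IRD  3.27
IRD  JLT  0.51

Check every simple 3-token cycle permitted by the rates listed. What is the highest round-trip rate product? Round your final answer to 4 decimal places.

JLT→SLV→IRD→JLT: 0.675 × 3.27 × 0.51 = 1.12570
SLV→IRD→BRX→SLV: 3.27 × 0.19 × 1.61 = 1.00029
SLV→PRZ→BRX→SLV: 0.537 × 1.1 × 1.61 = 0.95103
JLT→PRZ→BRX→JLT: 0.346 × 1.1 × 2.49 = 0.94769
Maximum is JLT→SLV→IRD→JLT at 1.1257; arbitrage exists.

1.1257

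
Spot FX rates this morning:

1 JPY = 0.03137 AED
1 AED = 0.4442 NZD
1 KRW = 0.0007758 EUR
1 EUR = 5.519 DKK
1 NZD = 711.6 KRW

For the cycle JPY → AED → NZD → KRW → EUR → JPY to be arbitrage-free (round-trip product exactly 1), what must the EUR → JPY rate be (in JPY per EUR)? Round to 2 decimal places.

129.99

Known legs of the cycle: 0.03137 × 0.4442 × 711.6 × 0.0007758 = 0.00769269984836112
For no arbitrage the full-cycle product must be 1, so the missing rate is 1 / 0.00769269984836112 ≈ 129.9934.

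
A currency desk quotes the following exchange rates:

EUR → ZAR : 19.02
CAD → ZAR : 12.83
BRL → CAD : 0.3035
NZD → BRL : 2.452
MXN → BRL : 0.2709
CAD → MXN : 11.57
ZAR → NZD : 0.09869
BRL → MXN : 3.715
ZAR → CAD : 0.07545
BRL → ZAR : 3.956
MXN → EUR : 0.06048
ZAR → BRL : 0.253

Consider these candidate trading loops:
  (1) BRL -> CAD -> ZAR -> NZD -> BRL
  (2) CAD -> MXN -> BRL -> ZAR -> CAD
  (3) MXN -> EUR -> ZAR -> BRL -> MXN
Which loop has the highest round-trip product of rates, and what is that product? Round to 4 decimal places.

(1) 0.3035 × 12.83 × 0.09869 × 2.452 = 0.94228
(2) 11.57 × 0.2709 × 3.956 × 0.07545 = 0.93553
(3) 0.06048 × 19.02 × 0.253 × 3.715 = 1.08119
Highest is cycle (3) at 1.0812 (>1, arbitrage).

1.0812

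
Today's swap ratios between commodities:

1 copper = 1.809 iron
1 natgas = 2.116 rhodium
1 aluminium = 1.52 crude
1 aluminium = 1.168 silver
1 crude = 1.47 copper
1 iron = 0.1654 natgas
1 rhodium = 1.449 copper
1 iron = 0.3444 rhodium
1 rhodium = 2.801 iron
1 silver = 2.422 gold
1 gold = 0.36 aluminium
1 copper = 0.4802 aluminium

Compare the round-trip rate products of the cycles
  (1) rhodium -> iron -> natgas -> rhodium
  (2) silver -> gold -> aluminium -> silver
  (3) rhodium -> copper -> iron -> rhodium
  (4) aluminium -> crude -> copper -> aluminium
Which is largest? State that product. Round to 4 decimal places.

(1) 2.801 × 0.1654 × 2.116 = 0.98031
(2) 2.422 × 0.36 × 1.168 = 1.01840
(3) 1.449 × 1.809 × 0.3444 = 0.90276
(4) 1.52 × 1.47 × 0.4802 = 1.07296
Highest is cycle (4) at 1.0730 (>1, arbitrage).

1.0730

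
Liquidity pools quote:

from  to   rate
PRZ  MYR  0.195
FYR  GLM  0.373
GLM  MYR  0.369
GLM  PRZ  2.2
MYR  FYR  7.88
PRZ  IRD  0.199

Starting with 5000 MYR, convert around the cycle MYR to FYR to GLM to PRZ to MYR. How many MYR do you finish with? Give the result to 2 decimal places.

6304.67

5000 MYR × 7.88 = 39400 FYR
39400 FYR × 0.373 = 14696.2 GLM
14696.2 GLM × 2.2 = 32331.64 PRZ
32331.64 PRZ × 0.195 = 6304.6698 MYR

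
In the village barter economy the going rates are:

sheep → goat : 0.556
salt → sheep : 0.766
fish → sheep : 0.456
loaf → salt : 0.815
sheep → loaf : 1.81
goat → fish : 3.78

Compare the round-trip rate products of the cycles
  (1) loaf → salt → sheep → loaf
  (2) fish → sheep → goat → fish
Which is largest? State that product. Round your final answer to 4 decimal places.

1.1300

(1) 0.815 × 0.766 × 1.81 = 1.12996
(2) 0.456 × 0.556 × 3.78 = 0.95837
Highest is cycle (1) at 1.1300 (>1, arbitrage).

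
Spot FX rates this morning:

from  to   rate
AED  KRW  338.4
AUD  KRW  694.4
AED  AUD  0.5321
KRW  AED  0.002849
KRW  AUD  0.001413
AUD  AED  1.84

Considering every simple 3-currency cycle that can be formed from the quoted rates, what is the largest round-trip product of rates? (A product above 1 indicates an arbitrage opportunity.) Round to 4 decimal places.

AUD→KRW→AED→AUD: 694.4 × 0.002849 × 0.5321 = 1.05268
AUD→AED→KRW→AUD: 1.84 × 338.4 × 0.001413 = 0.87981
Maximum is AUD→KRW→AED→AUD at 1.0527; arbitrage exists.

1.0527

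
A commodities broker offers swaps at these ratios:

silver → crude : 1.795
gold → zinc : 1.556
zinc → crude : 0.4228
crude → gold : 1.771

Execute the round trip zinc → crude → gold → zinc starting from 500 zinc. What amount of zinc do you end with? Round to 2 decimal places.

500 zinc × 0.4228 = 211.4 crude
211.4 crude × 1.771 = 374.3894 gold
374.3894 gold × 1.556 = 582.5499064 zinc

582.55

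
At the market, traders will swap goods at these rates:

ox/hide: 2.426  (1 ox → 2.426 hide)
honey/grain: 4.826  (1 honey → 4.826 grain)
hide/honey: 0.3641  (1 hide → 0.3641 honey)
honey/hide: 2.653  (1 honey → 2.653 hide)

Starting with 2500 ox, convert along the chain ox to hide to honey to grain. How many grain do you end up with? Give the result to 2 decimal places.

10657.09

2500 ox × 2.426 = 6065 hide
6065 hide × 0.3641 = 2208.2665 honey
2208.2665 honey × 4.826 = 10657.094129 grain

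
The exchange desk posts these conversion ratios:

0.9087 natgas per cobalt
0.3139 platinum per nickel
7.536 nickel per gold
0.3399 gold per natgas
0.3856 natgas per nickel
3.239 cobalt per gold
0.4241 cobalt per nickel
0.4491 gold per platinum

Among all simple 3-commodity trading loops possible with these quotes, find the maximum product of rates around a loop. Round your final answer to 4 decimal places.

1.0624

nickel→platinum→gold→nickel: 0.3139 × 0.4491 × 7.536 = 1.06237
cobalt→natgas→gold→cobalt: 0.9087 × 0.3399 × 3.239 = 1.00042
nickel→natgas→gold→nickel: 0.3856 × 0.3399 × 7.536 = 0.98771
Maximum is nickel→platinum→gold→nickel at 1.0624; arbitrage exists.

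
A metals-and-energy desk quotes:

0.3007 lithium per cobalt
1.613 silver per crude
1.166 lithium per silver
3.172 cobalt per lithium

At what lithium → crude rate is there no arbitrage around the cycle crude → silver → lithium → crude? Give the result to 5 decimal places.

0.53170

Known legs of the cycle: 1.613 × 1.166 = 1.880758
For no arbitrage the full-cycle product must be 1, so the missing rate is 1 / 1.880758 ≈ 0.5317005.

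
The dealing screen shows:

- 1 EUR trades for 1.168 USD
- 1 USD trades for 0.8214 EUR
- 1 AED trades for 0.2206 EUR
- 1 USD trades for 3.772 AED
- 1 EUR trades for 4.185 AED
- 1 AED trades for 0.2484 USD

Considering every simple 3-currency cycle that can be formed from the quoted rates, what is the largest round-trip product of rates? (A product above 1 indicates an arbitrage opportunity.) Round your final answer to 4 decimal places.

EUR→USD→AED→EUR: 1.168 × 3.772 × 0.2206 = 0.97190
EUR→AED→USD→EUR: 4.185 × 0.2484 × 0.8214 = 0.85389
Maximum is EUR→USD→AED→EUR at 0.9719; no arbitrage — every cycle loses value.

0.9719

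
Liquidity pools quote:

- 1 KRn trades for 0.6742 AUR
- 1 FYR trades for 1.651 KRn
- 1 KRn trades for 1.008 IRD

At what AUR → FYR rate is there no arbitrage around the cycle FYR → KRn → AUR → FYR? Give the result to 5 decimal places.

Known legs of the cycle: 1.651 × 0.6742 = 1.1131042
For no arbitrage the full-cycle product must be 1, so the missing rate is 1 / 1.1131042 ≈ 0.8983885.

0.89839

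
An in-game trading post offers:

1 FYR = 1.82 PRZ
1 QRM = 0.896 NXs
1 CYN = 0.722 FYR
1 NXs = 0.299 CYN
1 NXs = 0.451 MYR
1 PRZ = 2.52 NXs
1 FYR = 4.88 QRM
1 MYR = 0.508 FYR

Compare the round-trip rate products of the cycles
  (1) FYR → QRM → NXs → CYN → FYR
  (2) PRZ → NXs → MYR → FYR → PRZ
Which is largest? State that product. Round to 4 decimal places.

1.0508

(1) 4.88 × 0.896 × 0.299 × 0.722 = 0.94392
(2) 2.52 × 0.451 × 0.508 × 1.82 = 1.05078
Highest is cycle (2) at 1.0508 (>1, arbitrage).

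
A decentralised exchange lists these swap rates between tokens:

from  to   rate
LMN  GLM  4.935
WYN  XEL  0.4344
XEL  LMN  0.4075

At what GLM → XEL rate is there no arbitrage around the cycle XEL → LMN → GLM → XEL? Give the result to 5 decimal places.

Known legs of the cycle: 0.4075 × 4.935 = 2.0110125
For no arbitrage the full-cycle product must be 1, so the missing rate is 1 / 2.0110125 ≈ 0.4972620.

0.49726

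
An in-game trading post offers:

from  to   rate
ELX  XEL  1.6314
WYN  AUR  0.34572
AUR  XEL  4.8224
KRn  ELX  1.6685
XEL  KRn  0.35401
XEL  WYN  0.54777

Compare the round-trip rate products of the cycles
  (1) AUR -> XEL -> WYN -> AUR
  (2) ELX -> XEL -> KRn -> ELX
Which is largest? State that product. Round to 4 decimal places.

0.9636

(1) 4.8224 × 0.54777 × 0.34572 = 0.91324
(2) 1.6314 × 0.35401 × 1.6685 = 0.96361
Highest is cycle (2) at 0.9636 (≤1, no arbitrage).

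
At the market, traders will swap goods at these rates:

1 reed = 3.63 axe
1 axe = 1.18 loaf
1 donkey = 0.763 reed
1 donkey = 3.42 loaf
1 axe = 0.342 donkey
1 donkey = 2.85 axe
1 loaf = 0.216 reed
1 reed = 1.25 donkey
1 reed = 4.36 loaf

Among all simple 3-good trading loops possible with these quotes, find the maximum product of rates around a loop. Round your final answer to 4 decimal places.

donkey→reed→axe→donkey: 0.763 × 3.63 × 0.342 = 0.94723
reed→axe→loaf→reed: 3.63 × 1.18 × 0.216 = 0.92521
donkey→loaf→reed→donkey: 3.42 × 0.216 × 1.25 = 0.92340
Maximum is donkey→reed→axe→donkey at 0.9472; no arbitrage — every cycle loses value.

0.9472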